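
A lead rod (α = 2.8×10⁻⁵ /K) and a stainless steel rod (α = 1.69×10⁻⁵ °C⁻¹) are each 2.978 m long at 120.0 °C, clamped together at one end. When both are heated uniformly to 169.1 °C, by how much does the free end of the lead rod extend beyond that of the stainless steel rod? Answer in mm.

1.62 mm

ΔT = 49.1 K
lead: ΔL = 2.8×10⁻⁵ × 2.978 m × 49.1 = 4.0942×10⁻³ m = 4.0942 mm
stainless steel: ΔL = 1.69×10⁻⁵ × 2.978 m × 49.1 = 2.4711×10⁻³ m = 2.4711 mm
difference = 4.0942 − 2.4711 = 1.6231 mm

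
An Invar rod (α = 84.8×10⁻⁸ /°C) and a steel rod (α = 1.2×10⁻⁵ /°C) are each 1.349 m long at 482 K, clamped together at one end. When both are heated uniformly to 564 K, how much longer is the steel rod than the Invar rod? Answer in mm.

1.23 mm

ΔT = 82 K
Invar: ΔL = 84.8×10⁻⁸ × 1.349 m × 82 = 9.3804×10⁻⁵ m = 0.093804 mm
steel: ΔL = 1.2×10⁻⁵ × 1.349 m × 82 = 1.3274×10⁻³ m = 1.3274 mm
difference = 1.3274 − 0.093804 = 1.233596 mm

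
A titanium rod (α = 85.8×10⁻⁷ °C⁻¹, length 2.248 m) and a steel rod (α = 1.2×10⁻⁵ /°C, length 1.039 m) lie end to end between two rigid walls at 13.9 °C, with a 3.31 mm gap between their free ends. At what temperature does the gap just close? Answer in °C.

T = 118 °C

α₁L₁ = 1.928784×10⁻⁵ m/K, α₂L₂ = 1.2468×10⁻⁵ m/K → total 3.175584×10⁻⁵ m/K
ΔT = g/(α₁L₁+α₂L₂) = 3.31×10⁻³ / 3.175584×10⁻⁵ = 104.23 K
T = 13.9 + 104.23 = 118.13 °C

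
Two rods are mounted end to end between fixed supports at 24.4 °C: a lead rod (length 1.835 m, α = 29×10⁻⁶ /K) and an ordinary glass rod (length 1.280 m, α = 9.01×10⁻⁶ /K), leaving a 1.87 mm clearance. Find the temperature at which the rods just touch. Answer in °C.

T = 53.3 °C

α₁L₁ = 5.3215×10⁻⁵ m/K, α₂L₂ = 1.15328×10⁻⁵ m/K → total 6.47478×10⁻⁵ m/K
ΔT = g/(α₁L₁+α₂L₂) = 1.87×10⁻³ / 6.47478×10⁻⁵ = 28.881 K
T = 24.4 + 28.881 = 53.281 °C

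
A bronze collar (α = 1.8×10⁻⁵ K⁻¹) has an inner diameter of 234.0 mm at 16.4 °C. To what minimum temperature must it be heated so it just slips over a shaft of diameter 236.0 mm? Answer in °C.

Required Δd = 236.0 − 234.0 = 2.0 mm
Δd = αd₀ΔT ⇒ ΔT = Δd/(αd₀) = 2.0 / (1.8×10⁻⁵ × 234.0) = 474.83 K
T_min = 16.4 + 474.83 = 491.23 °C

T = 491 °C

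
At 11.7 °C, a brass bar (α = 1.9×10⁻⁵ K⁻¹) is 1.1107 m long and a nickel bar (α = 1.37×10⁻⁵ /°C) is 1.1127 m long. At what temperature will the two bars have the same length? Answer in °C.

Equal length when α₁L₁ΔT − α₂L₂ΔT = L₂ − L₁ = 2.00×10⁻³ m
α₁L₁ = 2.11033×10⁻⁵, α₂L₂ = 1.524399×10⁻⁵ → Δ(αL) = 5.85931×10⁻⁶ m/K
ΔT = 2.00×10⁻³ / 5.85931×10⁻⁶ = 341.337 K, so T = 11.7 + 341.337 = 353.037 °C

T = 353.0 °C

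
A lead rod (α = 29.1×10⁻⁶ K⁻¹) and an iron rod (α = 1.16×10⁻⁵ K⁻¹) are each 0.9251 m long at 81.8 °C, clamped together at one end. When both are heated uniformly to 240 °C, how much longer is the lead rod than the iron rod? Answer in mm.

ΔT = 158.2 K
lead: ΔL = 29.1×10⁻⁶ × 0.9251 m × 158.2 = 4.2588×10⁻³ m = 4.2588 mm
iron: ΔL = 1.16×10⁻⁵ × 0.9251 m × 158.2 = 1.6977×10⁻³ m = 1.6977 mm
difference = 4.2588 − 1.6977 = 2.5611 mm

2.56 mm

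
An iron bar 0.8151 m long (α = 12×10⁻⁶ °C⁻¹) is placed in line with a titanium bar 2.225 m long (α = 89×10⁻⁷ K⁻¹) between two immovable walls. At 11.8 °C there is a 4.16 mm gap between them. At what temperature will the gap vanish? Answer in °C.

T = 152 °C

Gap closes when ΔL₁ + ΔL₂ = 4.16 mm = 4.16×10⁻³ m
(α₁L₁ + α₂L₂)ΔT = g
α₁L₁ + α₂L₂ = 12×10⁻⁶×0.8151 + 89×10⁻⁷×2.225 = 2.95837×10⁻⁵ m/K
ΔT = 4.16×10⁻³ / 2.95837×10⁻⁵ = 140.62 K
T = 11.8 + 140.62 = 152.42 °C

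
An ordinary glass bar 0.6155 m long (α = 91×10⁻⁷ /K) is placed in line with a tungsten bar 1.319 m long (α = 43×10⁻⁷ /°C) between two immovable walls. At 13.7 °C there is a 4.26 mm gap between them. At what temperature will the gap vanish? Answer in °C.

α₁L₁ = 5.60105×10⁻⁶ m/K, α₂L₂ = 5.6717×10⁻⁶ m/K → total 1.127275×10⁻⁵ m/K
ΔT = g/(α₁L₁+α₂L₂) = 4.26×10⁻³ / 1.127275×10⁻⁵ = 377.90 K
T = 13.7 + 377.90 = 391.60 °C

T = 392 °C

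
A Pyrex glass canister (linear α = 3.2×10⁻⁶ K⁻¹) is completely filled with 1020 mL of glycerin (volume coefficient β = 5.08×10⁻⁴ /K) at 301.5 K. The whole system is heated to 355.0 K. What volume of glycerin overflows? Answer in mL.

27.2 mL

The canister also expands: β_container ≈ 3α = 9.6×10⁻⁶ /K
Net overflow = V₀(β_liq − 3α_cont)ΔT
β − 3α = 5.08×10⁻⁴ − 9.6×10⁻⁶ = 4.984×10⁻⁴ /K; ΔT = 53.5 K
ΔV = 1020 × 4.984×10⁻⁴ × 53.5 = 27.2 mL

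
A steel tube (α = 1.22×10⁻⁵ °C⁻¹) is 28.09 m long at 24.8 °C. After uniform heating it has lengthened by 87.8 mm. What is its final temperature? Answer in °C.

T = 281 °C

ΔL = αL₀ΔT ⇒ ΔT = ΔL / (αL₀)
ΔT = 87.8×10⁻³ m / (1.22×10⁻⁵ × 28.09 m) = 256.20 K
T = 24.8 + 256.20 = 281.00 °C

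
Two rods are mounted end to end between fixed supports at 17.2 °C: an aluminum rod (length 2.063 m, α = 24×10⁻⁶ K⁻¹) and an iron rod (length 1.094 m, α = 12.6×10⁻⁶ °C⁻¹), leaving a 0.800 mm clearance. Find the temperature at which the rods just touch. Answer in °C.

T = 29.8 °C

Gap closes when ΔL₁ + ΔL₂ = 0.800 mm = 8.00×10⁻⁴ m
(α₁L₁ + α₂L₂)ΔT = g
α₁L₁ + α₂L₂ = 24×10⁻⁶×2.063 + 12.6×10⁻⁶×1.094 = 6.32964×10⁻⁵ m/K
ΔT = 8.00×10⁻⁴ / 6.32964×10⁻⁵ = 12.639 K
T = 17.2 + 12.639 = 29.839 °C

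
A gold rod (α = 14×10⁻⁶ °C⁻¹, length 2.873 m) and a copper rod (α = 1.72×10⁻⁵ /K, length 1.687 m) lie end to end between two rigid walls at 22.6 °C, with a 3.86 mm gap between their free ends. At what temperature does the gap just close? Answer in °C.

T = 78.3 °C

Gap closes when ΔL₁ + ΔL₂ = 3.86 mm = 3.86×10⁻³ m
(α₁L₁ + α₂L₂)ΔT = g
α₁L₁ + α₂L₂ = 14×10⁻⁶×2.873 + 1.72×10⁻⁵×1.687 = 6.92384×10⁻⁵ m/K
ΔT = 3.86×10⁻³ / 6.92384×10⁻⁵ = 55.749 K
T = 22.6 + 55.749 = 78.349 °C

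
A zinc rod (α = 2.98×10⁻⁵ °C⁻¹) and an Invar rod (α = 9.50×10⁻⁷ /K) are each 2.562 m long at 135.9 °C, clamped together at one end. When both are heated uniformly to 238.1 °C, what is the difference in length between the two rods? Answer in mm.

7.55 mm

ΔT = 102.2 K
zinc: ΔL = 2.98×10⁻⁵ × 2.562 m × 102.2 = 7.8027×10⁻³ m = 7.8027 mm
Invar: ΔL = 9.50×10⁻⁷ × 2.562 m × 102.2 = 2.4874×10⁻⁴ m = 0.24874 mm
difference = 7.8027 − 0.24874 = 7.55396 mm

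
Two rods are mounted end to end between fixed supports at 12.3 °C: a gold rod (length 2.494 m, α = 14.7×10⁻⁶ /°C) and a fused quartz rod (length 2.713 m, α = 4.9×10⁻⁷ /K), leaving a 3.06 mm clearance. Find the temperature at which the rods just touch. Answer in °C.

T = 92.8 °C

α₁L₁ = 3.66618×10⁻⁵ m/K, α₂L₂ = 1.32937×10⁻⁶ m/K → total 3.799117×10⁻⁵ m/K
ΔT = g/(α₁L₁+α₂L₂) = 3.06×10⁻³ / 3.799117×10⁻⁵ = 80.545 K
T = 12.3 + 80.545 = 92.845 °C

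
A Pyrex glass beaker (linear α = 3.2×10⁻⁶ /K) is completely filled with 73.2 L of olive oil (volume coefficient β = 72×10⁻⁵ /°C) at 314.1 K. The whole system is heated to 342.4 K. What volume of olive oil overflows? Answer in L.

1.47 L

The beaker also expands: β_container ≈ 3α = 9.6×10⁻⁶ /K
Net overflow = V₀(β_liq − 3α_cont)ΔT
β − 3α = 7.20×10⁻⁴ − 9.6×10⁻⁶ = 7.104×10⁻⁴ /K; ΔT = 28.3 K
ΔV = 73.2 × 7.104×10⁻⁴ × 28.3 = 1.47 L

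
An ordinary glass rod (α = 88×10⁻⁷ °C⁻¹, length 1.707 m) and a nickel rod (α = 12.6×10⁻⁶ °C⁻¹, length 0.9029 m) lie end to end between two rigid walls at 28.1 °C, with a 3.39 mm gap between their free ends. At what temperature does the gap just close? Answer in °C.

T = 157 °C

Gap closes when ΔL₁ + ΔL₂ = 3.39 mm = 3.39×10⁻³ m
(α₁L₁ + α₂L₂)ΔT = g
α₁L₁ + α₂L₂ = 88×10⁻⁷×1.707 + 12.6×10⁻⁶×0.9029 = 2.639814×10⁻⁵ m/K
ΔT = 3.39×10⁻³ / 2.639814×10⁻⁵ = 128.42 K
T = 28.1 + 128.42 = 156.52 °C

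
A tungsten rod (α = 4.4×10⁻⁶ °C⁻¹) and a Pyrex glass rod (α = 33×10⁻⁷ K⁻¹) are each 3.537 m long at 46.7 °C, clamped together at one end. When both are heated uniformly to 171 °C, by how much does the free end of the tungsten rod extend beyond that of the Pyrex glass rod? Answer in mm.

ΔT = 124.3 K
tungsten: ΔL = 4.4×10⁻⁶ × 3.537 m × 124.3 = 1.9345×10⁻³ m = 1.9345 mm
Pyrex glass: ΔL = 33×10⁻⁷ × 3.537 m × 124.3 = 1.4508×10⁻³ m = 1.4508 mm
difference = 1.9345 − 1.4508 = 0.4837 mm

0.484 mm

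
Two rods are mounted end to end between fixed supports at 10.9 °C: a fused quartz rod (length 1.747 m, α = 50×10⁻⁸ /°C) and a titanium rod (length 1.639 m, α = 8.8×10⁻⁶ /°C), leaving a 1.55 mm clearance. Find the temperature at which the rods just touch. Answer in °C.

α₁L₁ = 8.735×10⁻⁷ m/K, α₂L₂ = 1.44232×10⁻⁵ m/K → total 1.52967×10⁻⁵ m/K
ΔT = g/(α₁L₁+α₂L₂) = 1.55×10⁻³ / 1.52967×10⁻⁵ = 101.33 K
T = 10.9 + 101.33 = 112.23 °C

T = 112 °C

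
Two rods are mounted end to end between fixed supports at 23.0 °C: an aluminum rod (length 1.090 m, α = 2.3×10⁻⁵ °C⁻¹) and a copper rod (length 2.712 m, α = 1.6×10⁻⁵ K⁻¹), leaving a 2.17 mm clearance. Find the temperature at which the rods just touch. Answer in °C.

T = 54.7 °C

Gap closes when ΔL₁ + ΔL₂ = 2.17 mm = 2.17×10⁻³ m
(α₁L₁ + α₂L₂)ΔT = g
α₁L₁ + α₂L₂ = 2.3×10⁻⁵×1.090 + 1.6×10⁻⁵×2.712 = 6.8462×10⁻⁵ m/K
ΔT = 2.17×10⁻³ / 6.8462×10⁻⁵ = 31.696 K
T = 23.0 + 31.696 = 54.696 °C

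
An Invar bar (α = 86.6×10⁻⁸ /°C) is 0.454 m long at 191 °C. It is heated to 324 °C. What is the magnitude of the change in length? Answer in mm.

|ΔT| = |324 − 191| = 133 K
ΔL = αL₀ΔT = (86.6×10⁻⁸)(0.454)(133) = 5.23×10⁻⁵ m

ΔL = 0.0523 mm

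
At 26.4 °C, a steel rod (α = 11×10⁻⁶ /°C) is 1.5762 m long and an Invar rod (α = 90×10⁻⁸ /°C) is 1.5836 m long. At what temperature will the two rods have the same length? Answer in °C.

L₁(1 + α₁ΔT) = L₂(1 + α₂ΔT) ⇒ ΔT = (L₂ − L₁)/(α₁L₁ − α₂L₂)
L₂ − L₁ = 1.5836 − 1.5762 = 7.40×10⁻³ m
α₁L₁ − α₂L₂ = 11×10⁻⁶×1.5762 − 90×10⁻⁸×1.5836 = 1.591296×10⁻⁵ m/K
ΔT = 7.40×10⁻³ / 1.591296×10⁻⁵ = 465.030 K
T = 26.4 + 465.030 = 491.430 °C

T = 491.4 °C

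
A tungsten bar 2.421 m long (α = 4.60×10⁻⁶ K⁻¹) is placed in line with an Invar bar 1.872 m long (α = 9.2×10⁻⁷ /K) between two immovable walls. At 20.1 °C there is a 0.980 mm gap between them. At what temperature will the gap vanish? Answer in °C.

Gap closes when ΔL₁ + ΔL₂ = 0.980 mm = 9.80×10⁻⁴ m
(α₁L₁ + α₂L₂)ΔT = g
α₁L₁ + α₂L₂ = 4.60×10⁻⁶×2.421 + 9.2×10⁻⁷×1.872 = 1.285884×10⁻⁵ m/K
ΔT = 9.80×10⁻⁴ / 1.285884×10⁻⁵ = 76.212 K
T = 20.1 + 76.212 = 96.312 °C

T = 96.3 °C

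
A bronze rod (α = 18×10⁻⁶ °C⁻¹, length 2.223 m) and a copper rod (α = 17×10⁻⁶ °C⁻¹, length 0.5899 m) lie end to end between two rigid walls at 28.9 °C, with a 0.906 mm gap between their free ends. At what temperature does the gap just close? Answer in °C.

α₁L₁ = 4.0014×10⁻⁵ m/K, α₂L₂ = 1.00283×10⁻⁵ m/K → total 5.00423×10⁻⁵ m/K
ΔT = g/(α₁L₁+α₂L₂) = 9.06×10⁻⁴ / 5.00423×10⁻⁵ = 18.105 K
T = 28.9 + 18.105 = 47.005 °C

T = 47.0 °C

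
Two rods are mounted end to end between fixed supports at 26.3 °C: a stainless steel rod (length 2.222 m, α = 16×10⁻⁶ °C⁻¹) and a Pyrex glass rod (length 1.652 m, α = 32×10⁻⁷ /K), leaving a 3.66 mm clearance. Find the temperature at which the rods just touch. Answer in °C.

T = 116 °C

Gap closes when ΔL₁ + ΔL₂ = 3.66 mm = 3.66×10⁻³ m
(α₁L₁ + α₂L₂)ΔT = g
α₁L₁ + α₂L₂ = 16×10⁻⁶×2.222 + 32×10⁻⁷×1.652 = 4.08384×10⁻⁵ m/K
ΔT = 3.66×10⁻³ / 4.08384×10⁻⁵ = 89.62 K
T = 26.3 + 89.62 = 115.92 °C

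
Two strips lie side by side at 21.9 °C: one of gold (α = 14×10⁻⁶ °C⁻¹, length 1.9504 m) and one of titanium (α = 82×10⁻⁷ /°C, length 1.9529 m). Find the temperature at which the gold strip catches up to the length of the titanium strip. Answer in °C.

Equal length when α₁L₁ΔT − α₂L₂ΔT = L₂ − L₁ = 2.50×10⁻³ m
α₁L₁ = 2.73056×10⁻⁵, α₂L₂ = 1.601378×10⁻⁵ → Δ(αL) = 1.129182×10⁻⁵ m/K
ΔT = 2.50×10⁻³ / 1.129182×10⁻⁵ = 221.399 K, so T = 21.9 + 221.399 = 243.299 °C

T = 243.3 °C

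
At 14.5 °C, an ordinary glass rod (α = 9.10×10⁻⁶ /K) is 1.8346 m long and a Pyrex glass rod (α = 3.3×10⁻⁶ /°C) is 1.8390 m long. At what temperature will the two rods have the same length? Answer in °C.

L₁(1 + α₁ΔT) = L₂(1 + α₂ΔT) ⇒ ΔT = (L₂ − L₁)/(α₁L₁ − α₂L₂)
L₂ − L₁ = 1.8390 − 1.8346 = 4.40×10⁻³ m
α₁L₁ − α₂L₂ = 9.10×10⁻⁶×1.8346 − 3.3×10⁻⁶×1.8390 = 1.062616×10⁻⁵ m/K
ΔT = 4.40×10⁻³ / 1.062616×10⁻⁵ = 414.072 K
T = 14.5 + 414.072 = 428.572 °C

T = 428.6 °C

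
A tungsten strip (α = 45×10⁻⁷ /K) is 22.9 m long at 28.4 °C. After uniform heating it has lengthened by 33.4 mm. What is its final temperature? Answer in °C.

T = 353 °C

ΔL = αL₀ΔT ⇒ ΔT = ΔL / (αL₀)
ΔT = 33.4×10⁻³ m / (45×10⁻⁷ × 22.9 m) = 324.11 K
T = 28.4 + 324.11 = 352.51 °C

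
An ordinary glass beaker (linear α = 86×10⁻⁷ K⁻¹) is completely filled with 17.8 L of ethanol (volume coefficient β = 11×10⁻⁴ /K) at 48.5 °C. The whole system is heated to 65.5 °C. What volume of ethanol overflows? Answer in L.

The beaker also expands: β_container ≈ 3α = 2.58×10⁻⁵ /K
Net overflow = V₀(β_liq − 3α_cont)ΔT
β − 3α = 1.10×10⁻³ − 2.58×10⁻⁵ = 1.0742×10⁻³ /K; ΔT = 17.0 K
ΔV = 17.8 × 1.0742×10⁻³ × 17.0 = 0.325 L

0.325 L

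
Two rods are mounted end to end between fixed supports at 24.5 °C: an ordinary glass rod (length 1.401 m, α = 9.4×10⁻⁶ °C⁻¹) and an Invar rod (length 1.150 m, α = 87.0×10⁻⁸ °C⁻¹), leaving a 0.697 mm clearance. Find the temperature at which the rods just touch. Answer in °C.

Gap closes when ΔL₁ + ΔL₂ = 0.697 mm = 6.97×10⁻⁴ m
(α₁L₁ + α₂L₂)ΔT = g
α₁L₁ + α₂L₂ = 9.4×10⁻⁶×1.401 + 87.0×10⁻⁸×1.150 = 1.41699×10⁻⁵ m/K
ΔT = 6.97×10⁻⁴ / 1.41699×10⁻⁵ = 49.189 K
T = 24.5 + 49.189 = 73.689 °C

T = 73.7 °C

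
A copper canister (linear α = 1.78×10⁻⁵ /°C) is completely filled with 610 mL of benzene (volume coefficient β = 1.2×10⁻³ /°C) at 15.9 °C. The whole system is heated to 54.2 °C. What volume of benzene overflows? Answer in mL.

The canister also expands: β_container ≈ 3α = 5.34×10⁻⁵ /K
Net overflow = V₀(β_liq − 3α_cont)ΔT
β − 3α = 1.20×10⁻³ − 5.34×10⁻⁵ = 1.1466×10⁻³ /K; ΔT = 38.3 K
ΔV = 610 × 1.1466×10⁻³ × 38.3 = 26.8 mL

26.8 mL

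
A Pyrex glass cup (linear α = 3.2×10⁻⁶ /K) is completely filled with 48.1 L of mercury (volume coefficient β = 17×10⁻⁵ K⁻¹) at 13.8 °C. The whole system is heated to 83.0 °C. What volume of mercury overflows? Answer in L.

The cup also expands: β_container ≈ 3α = 9.6×10⁻⁶ /K
Net overflow = V₀(β_liq − 3α_cont)ΔT
β − 3α = 1.70×10⁻⁴ − 9.6×10⁻⁶ = 1.604×10⁻⁴ /K; ΔT = 69.2 K
ΔV = 48.1 × 1.604×10⁻⁴ × 69.2 = 0.534 L

0.534 L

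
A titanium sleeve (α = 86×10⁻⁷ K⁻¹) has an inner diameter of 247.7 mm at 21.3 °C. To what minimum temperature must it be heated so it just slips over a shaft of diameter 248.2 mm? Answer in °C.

Required Δd = 248.2 − 247.7 = 0.5 mm
Δd = αd₀ΔT ⇒ ΔT = Δd/(αd₀) = 0.5 / (86×10⁻⁷ × 247.7) = 234.72 K
T_min = 21.3 + 234.72 = 256.02 °C

T = 256 °C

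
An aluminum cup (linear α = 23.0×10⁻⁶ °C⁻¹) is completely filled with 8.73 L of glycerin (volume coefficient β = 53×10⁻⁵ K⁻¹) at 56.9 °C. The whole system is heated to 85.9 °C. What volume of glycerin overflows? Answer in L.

The cup also expands: β_container ≈ 3α = 6.9×10⁻⁵ /K
Net overflow = V₀(β_liq − 3α_cont)ΔT
β − 3α = 5.30×10⁻⁴ − 6.9×10⁻⁵ = 4.61×10⁻⁴ /K; ΔT = 29.0 K
ΔV = 8.73 × 4.61×10⁻⁴ × 29.0 = 0.117 L

0.117 L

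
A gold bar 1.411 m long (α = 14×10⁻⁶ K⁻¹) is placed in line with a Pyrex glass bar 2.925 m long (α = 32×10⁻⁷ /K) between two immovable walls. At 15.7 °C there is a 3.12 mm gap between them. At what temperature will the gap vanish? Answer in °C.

Gap closes when ΔL₁ + ΔL₂ = 3.12 mm = 3.12×10⁻³ m
(α₁L₁ + α₂L₂)ΔT = g
α₁L₁ + α₂L₂ = 14×10⁻⁶×1.411 + 32×10⁻⁷×2.925 = 2.9114×10⁻⁵ m/K
ΔT = 3.12×10⁻³ / 2.9114×10⁻⁵ = 107.16 K
T = 15.7 + 107.16 = 122.86 °C

T = 123 °C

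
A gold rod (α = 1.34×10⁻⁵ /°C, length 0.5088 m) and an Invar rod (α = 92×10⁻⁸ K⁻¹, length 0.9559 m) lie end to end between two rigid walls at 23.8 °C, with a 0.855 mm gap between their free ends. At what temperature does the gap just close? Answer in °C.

T = 135 °C

Gap closes when ΔL₁ + ΔL₂ = 0.855 mm = 8.55×10⁻⁴ m
(α₁L₁ + α₂L₂)ΔT = g
α₁L₁ + α₂L₂ = 1.34×10⁻⁵×0.5088 + 92×10⁻⁸×0.9559 = 7.697348×10⁻⁶ m/K
ΔT = 8.55×10⁻⁴ / 7.697348×10⁻⁶ = 111.08 K
T = 23.8 + 111.08 = 134.88 °C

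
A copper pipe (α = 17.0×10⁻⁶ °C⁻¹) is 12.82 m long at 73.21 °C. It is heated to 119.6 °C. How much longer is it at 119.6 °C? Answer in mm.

|ΔT| = |119.6 − 73.21| = 46.39 K
ΔL = αL₀ΔT = (17.0×10⁻⁶)(12.82)(46.39) = 1.01×10⁻² m

ΔL = 10.1 mm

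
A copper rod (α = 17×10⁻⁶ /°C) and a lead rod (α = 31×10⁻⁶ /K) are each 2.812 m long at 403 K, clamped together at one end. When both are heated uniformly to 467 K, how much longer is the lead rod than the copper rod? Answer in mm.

ΔT = 64 K
copper: ΔL = 17×10⁻⁶ × 2.812 m × 64 = 3.0595×10⁻³ m = 3.0595 mm
lead: ΔL = 31×10⁻⁶ × 2.812 m × 64 = 5.5790×10⁻³ m = 5.5790 mm
difference = 5.5790 − 3.0595 = 2.5195 mm

2.52 mm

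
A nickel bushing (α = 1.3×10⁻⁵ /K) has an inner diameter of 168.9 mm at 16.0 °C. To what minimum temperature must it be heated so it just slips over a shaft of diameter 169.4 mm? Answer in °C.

Required Δd = 169.4 − 168.9 = 0.5 mm
Δd = αd₀ΔT ⇒ ΔT = Δd/(αd₀) = 0.5 / (1.3×10⁻⁵ × 168.9) = 227.72 K
T_min = 16.0 + 227.72 = 243.72 °C

T = 244 °C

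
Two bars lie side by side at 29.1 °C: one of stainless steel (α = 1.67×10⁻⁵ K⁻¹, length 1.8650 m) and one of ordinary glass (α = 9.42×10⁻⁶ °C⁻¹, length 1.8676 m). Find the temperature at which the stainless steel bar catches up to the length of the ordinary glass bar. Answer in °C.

T = 220.9 °C

L₁(1 + α₁ΔT) = L₂(1 + α₂ΔT) ⇒ ΔT = (L₂ − L₁)/(α₁L₁ − α₂L₂)
L₂ − L₁ = 1.8676 − 1.8650 = 2.60×10⁻³ m
α₁L₁ − α₂L₂ = 1.67×10⁻⁵×1.8650 − 9.42×10⁻⁶×1.8676 = 1.3552708×10⁻⁵ m/K
ΔT = 2.60×10⁻³ / 1.3552708×10⁻⁵ = 191.844 K
T = 29.1 + 191.844 = 220.944 °C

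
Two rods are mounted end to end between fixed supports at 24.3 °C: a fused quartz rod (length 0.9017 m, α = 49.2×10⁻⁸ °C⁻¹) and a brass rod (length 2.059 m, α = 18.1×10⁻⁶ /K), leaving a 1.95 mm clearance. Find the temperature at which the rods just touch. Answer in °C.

α₁L₁ = 4.436364×10⁻⁷ m/K, α₂L₂ = 3.72679×10⁻⁵ m/K → total 3.77115364×10⁻⁵ m/K
ΔT = g/(α₁L₁+α₂L₂) = 1.95×10⁻³ / 3.77115364×10⁻⁵ = 51.708 K
T = 24.3 + 51.708 = 76.008 °C

T = 76.0 °C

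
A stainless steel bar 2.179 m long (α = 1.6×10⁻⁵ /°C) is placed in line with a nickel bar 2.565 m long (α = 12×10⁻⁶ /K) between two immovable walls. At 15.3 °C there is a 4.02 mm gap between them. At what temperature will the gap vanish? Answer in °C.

α₁L₁ = 3.4864×10⁻⁵ m/K, α₂L₂ = 3.078×10⁻⁵ m/K → total 6.5644×10⁻⁵ m/K
ΔT = g/(α₁L₁+α₂L₂) = 4.02×10⁻³ / 6.5644×10⁻⁵ = 61.239 K
T = 15.3 + 61.239 = 76.539 °C

T = 76.5 °C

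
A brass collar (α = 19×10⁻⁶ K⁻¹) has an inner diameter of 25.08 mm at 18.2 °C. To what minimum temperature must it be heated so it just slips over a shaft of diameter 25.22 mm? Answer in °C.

T = 312 °C

Required Δd = 25.22 − 25.08 = 0.14 mm
Δd = αd₀ΔT ⇒ ΔT = Δd/(αd₀) = 0.14 / (19×10⁻⁶ × 25.08) = 293.80 K
T_min = 18.2 + 293.80 = 312.00 °C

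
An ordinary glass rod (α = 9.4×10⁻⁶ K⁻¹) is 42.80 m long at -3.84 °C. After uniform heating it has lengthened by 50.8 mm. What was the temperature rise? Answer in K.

ΔT = 126 K

ΔL = αL₀ΔT ⇒ ΔT = ΔL / (αL₀)
ΔT = 50.8×10⁻³ m / (9.4×10⁻⁶ × 42.80 m) = 126.27 K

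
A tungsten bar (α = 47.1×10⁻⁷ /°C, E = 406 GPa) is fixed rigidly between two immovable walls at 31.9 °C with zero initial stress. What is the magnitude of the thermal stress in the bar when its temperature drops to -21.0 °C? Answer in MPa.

Fully constrained: the free strain ε = αΔT is blocked, so σ = Eε = EαΔT.
|ΔT| = 52.9 K
σ = 406×10⁹ × 47.1×10⁻⁷ × 52.9 = 1.01×10⁸ Pa

σ = 101 MPa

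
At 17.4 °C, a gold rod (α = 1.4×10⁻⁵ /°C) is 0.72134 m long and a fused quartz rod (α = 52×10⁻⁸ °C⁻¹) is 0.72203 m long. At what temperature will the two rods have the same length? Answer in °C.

L₁(1 + α₁ΔT) = L₂(1 + α₂ΔT) ⇒ ΔT = (L₂ − L₁)/(α₁L₁ − α₂L₂)
L₂ − L₁ = 0.72203 − 0.72134 = 6.90×10⁻⁴ m
α₁L₁ − α₂L₂ = 1.4×10⁻⁵×0.72134 − 52×10⁻⁸×0.72203 = 9.7233044×10⁻⁶ m/K
ΔT = 6.90×10⁻⁴ / 9.7233044×10⁻⁶ = 70.9635 K
T = 17.4 + 70.9635 = 88.3635 °C

T = 88.36 °C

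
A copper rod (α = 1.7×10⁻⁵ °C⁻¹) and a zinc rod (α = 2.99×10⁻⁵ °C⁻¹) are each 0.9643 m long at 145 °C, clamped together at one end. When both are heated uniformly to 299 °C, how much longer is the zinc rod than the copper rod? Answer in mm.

ΔT = 154 K
copper: ΔL = 1.7×10⁻⁵ × 0.9643 m × 154 = 2.5245×10⁻³ m = 2.5245 mm
zinc: ΔL = 2.99×10⁻⁵ × 0.9643 m × 154 = 4.4402×10⁻³ m = 4.4402 mm
difference = 4.4402 − 2.5245 = 1.9157 mm

1.92 mm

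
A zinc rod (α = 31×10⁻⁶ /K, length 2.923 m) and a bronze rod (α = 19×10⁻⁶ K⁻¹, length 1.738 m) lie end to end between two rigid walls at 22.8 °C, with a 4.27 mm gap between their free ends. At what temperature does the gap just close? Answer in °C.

T = 57.3 °C

Gap closes when ΔL₁ + ΔL₂ = 4.27 mm = 4.27×10⁻³ m
(α₁L₁ + α₂L₂)ΔT = g
α₁L₁ + α₂L₂ = 31×10⁻⁶×2.923 + 19×10⁻⁶×1.738 = 1.23635×10⁻⁴ m/K
ΔT = 4.27×10⁻³ / 1.23635×10⁻⁴ = 34.537 K
T = 22.8 + 34.537 = 57.337 °C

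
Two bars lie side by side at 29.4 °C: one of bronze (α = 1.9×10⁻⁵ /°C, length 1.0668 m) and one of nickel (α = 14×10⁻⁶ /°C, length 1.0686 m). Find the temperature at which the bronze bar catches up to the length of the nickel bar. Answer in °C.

T = 368.5 °C

L₁(1 + α₁ΔT) = L₂(1 + α₂ΔT) ⇒ ΔT = (L₂ − L₁)/(α₁L₁ − α₂L₂)
L₂ − L₁ = 1.0686 − 1.0668 = 1.80×10⁻³ m
α₁L₁ − α₂L₂ = 1.9×10⁻⁵×1.0668 − 14×10⁻⁶×1.0686 = 5.3088×10⁻⁶ m/K
ΔT = 1.80×10⁻³ / 5.3088×10⁻⁶ = 339.060 K
T = 29.4 + 339.060 = 368.460 °C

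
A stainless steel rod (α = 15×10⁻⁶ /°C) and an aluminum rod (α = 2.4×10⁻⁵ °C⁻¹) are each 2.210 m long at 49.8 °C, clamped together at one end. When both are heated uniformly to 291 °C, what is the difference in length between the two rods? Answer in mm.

ΔT = 241.2 K
stainless steel: ΔL = 15×10⁻⁶ × 2.210 m × 241.2 = 7.9958×10⁻³ m = 7.9958 mm
aluminum: ΔL = 2.4×10⁻⁵ × 2.210 m × 241.2 = 1.2793×10⁻² m = 12.793 mm
difference = 12.793 − 7.9958 = 4.7972 mm

4.80 mm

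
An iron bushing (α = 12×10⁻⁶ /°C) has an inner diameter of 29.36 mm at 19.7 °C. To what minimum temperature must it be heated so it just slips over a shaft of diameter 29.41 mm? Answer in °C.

T = 162 °C

Required Δd = 29.41 − 29.36 = 0.05 mm
Δd = αd₀ΔT ⇒ ΔT = Δd/(αd₀) = 0.05 / (12×10⁻⁶ × 29.36) = 141.92 K
T_min = 19.7 + 141.92 = 161.62 °C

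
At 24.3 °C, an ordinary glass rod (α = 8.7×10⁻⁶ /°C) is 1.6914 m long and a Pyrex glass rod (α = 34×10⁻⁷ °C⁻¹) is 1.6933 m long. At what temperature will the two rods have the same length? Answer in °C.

T = 236.4 °C

Equal length when α₁L₁ΔT − α₂L₂ΔT = L₂ − L₁ = 1.90×10⁻³ m
α₁L₁ = 1.471518×10⁻⁵, α₂L₂ = 5.75722×10⁻⁶ → Δ(αL) = 8.95796×10⁻⁶ m/K
ΔT = 1.90×10⁻³ / 8.95796×10⁻⁶ = 212.102 K, so T = 24.3 + 212.102 = 236.402 °C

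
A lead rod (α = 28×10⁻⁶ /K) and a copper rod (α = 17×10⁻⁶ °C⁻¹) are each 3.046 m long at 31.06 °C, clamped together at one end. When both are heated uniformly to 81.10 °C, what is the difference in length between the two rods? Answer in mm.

1.68 mm

ΔT = 50.04 K
lead: ΔL = 28×10⁻⁶ × 3.046 m × 50.04 = 4.2678×10⁻³ m = 4.2678 mm
copper: ΔL = 17×10⁻⁶ × 3.046 m × 50.04 = 2.5912×10⁻³ m = 2.5912 mm
difference = 4.2678 − 2.5912 = 1.6766 mm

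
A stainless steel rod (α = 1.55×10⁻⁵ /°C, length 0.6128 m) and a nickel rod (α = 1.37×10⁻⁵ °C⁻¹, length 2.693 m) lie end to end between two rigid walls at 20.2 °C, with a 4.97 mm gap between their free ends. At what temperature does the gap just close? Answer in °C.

α₁L₁ = 9.4984×10⁻⁶ m/K, α₂L₂ = 3.68941×10⁻⁵ m/K → total 4.63925×10⁻⁵ m/K
ΔT = g/(α₁L₁+α₂L₂) = 4.97×10⁻³ / 4.63925×10⁻⁵ = 107.13 K
T = 20.2 + 107.13 = 127.33 °C

T = 127 °C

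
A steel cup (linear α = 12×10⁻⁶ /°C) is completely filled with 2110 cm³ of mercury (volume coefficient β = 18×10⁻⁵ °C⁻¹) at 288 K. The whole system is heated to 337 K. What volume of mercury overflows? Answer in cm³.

The cup also expands: β_container ≈ 3α = 3.6×10⁻⁵ /K
Net overflow = V₀(β_liq − 3α_cont)ΔT
β − 3α = 1.80×10⁻⁴ − 3.6×10⁻⁵ = 1.44×10⁻⁴ /K; ΔT = 49 K
ΔV = 2110 × 1.44×10⁻⁴ × 49 = 14.9 cm³

14.9 cm³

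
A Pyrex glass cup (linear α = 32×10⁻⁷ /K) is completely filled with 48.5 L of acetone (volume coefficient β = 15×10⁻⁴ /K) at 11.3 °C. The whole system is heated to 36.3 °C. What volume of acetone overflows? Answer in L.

1.81 L

The cup also expands: β_container ≈ 3α = 9.6×10⁻⁶ /K
Net overflow = V₀(β_liq − 3α_cont)ΔT
β − 3α = 1.50×10⁻³ − 9.6×10⁻⁶ = 1.4904×10⁻³ /K; ΔT = 25.0 K
ΔV = 48.5 × 1.4904×10⁻³ × 25.0 = 1.81 L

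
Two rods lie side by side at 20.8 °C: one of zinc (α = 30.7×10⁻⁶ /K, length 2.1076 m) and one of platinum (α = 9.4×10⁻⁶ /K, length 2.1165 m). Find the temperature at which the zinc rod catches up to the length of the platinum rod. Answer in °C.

T = 219.4 °C

Equal length when α₁L₁ΔT − α₂L₂ΔT = L₂ − L₁ = 8.90×10⁻³ m
α₁L₁ = 6.470332×10⁻⁵, α₂L₂ = 1.98951×10⁻⁵ → Δ(αL) = 4.480822×10⁻⁵ m/K
ΔT = 8.90×10⁻³ / 4.480822×10⁻⁵ = 198.624 K, so T = 20.8 + 198.624 = 219.424 °C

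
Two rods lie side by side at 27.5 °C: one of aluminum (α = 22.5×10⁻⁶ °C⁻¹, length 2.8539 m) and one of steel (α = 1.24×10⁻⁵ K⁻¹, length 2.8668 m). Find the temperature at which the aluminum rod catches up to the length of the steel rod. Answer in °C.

L₁(1 + α₁ΔT) = L₂(1 + α₂ΔT) ⇒ ΔT = (L₂ − L₁)/(α₁L₁ − α₂L₂)
L₂ − L₁ = 2.8668 − 2.8539 = 1.29×10⁻² m
α₁L₁ − α₂L₂ = 22.5×10⁻⁶×2.8539 − 1.24×10⁻⁵×2.8668 = 2.866443×10⁻⁵ m/K
ΔT = 1.29×10⁻² / 2.866443×10⁻⁵ = 450.035 K
T = 27.5 + 450.035 = 477.535 °C

T = 477.5 °C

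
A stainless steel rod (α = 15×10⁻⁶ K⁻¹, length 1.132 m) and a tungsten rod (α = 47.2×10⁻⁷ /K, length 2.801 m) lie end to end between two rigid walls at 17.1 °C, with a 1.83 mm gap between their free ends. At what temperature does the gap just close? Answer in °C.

Gap closes when ΔL₁ + ΔL₂ = 1.83 mm = 1.83×10⁻³ m
(α₁L₁ + α₂L₂)ΔT = g
α₁L₁ + α₂L₂ = 15×10⁻⁶×1.132 + 47.2×10⁻⁷×2.801 = 3.020072×10⁻⁵ m/K
ΔT = 1.83×10⁻³ / 3.020072×10⁻⁵ = 60.595 K
T = 17.1 + 60.595 = 77.695 °C

T = 77.7 °C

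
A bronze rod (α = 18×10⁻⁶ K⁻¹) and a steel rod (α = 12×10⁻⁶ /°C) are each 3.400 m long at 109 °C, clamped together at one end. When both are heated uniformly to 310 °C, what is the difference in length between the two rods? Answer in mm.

4.10 mm

ΔT = 201 K
bronze: ΔL = 18×10⁻⁶ × 3.400 m × 201 = 1.2301×10⁻² m = 12.301 mm
steel: ΔL = 12×10⁻⁶ × 3.400 m × 201 = 8.2008×10⁻³ m = 8.2008 mm
difference = 12.301 − 8.2008 = 4.1002 mm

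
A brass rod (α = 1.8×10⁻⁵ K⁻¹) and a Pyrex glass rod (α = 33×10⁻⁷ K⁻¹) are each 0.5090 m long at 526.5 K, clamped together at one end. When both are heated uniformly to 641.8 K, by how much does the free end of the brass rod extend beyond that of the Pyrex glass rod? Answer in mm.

0.863 mm

ΔT = 115.3 K
brass: ΔL = 1.8×10⁻⁵ × 0.5090 m × 115.3 = 1.0564×10⁻³ m = 1.0564 mm
Pyrex glass: ΔL = 33×10⁻⁷ × 0.5090 m × 115.3 = 1.9367×10⁻⁴ m = 0.19367 mm
difference = 1.0564 − 0.19367 = 0.86273 mm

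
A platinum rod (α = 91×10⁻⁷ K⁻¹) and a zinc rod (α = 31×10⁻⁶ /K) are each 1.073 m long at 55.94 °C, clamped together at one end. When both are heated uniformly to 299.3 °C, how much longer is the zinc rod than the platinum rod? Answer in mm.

5.72 mm

ΔT = 243.36 K
platinum: ΔL = 91×10⁻⁷ × 1.073 m × 243.36 = 2.3762×10⁻³ m = 2.3762 mm
zinc: ΔL = 31×10⁻⁶ × 1.073 m × 243.36 = 8.0949×10⁻³ m = 8.0949 mm
difference = 8.0949 − 2.3762 = 5.7187 mm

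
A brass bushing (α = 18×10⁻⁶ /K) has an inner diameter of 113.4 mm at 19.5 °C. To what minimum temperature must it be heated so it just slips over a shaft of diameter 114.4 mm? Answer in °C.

Required Δd = 114.4 − 113.4 = 1.0 mm
Δd = αd₀ΔT ⇒ ΔT = Δd/(αd₀) = 1.0 / (18×10⁻⁶ × 113.4) = 489.91 K
T_min = 19.5 + 489.91 = 509.41 °C

T = 509 °C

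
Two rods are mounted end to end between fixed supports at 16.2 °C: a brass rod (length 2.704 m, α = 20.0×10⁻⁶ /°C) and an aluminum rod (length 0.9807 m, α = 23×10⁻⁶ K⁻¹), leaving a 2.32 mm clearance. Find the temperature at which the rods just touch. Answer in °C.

T = 46.5 °C

Gap closes when ΔL₁ + ΔL₂ = 2.32 mm = 2.32×10⁻³ m
(α₁L₁ + α₂L₂)ΔT = g
α₁L₁ + α₂L₂ = 20.0×10⁻⁶×2.704 + 23×10⁻⁶×0.9807 = 7.66361×10⁻⁵ m/K
ΔT = 2.32×10⁻³ / 7.66361×10⁻⁵ = 30.273 K
T = 16.2 + 30.273 = 46.473 °C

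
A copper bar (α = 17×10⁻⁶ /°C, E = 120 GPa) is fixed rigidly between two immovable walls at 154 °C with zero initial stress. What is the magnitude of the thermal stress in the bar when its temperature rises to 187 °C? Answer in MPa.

σ = 67.3 MPa

Fully constrained: the free strain ε = αΔT is blocked, so σ = Eε = EαΔT.
|ΔT| = 33 K
σ = 120×10⁹ × 17×10⁻⁶ × 33 = 6.73×10⁷ Pa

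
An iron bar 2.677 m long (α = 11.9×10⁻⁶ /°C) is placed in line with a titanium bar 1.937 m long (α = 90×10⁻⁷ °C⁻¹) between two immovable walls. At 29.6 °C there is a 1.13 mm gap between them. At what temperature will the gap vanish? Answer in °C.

T = 52.5 °C

α₁L₁ = 3.18563×10⁻⁵ m/K, α₂L₂ = 1.7433×10⁻⁵ m/K → total 4.92893×10⁻⁵ m/K
ΔT = g/(α₁L₁+α₂L₂) = 1.13×10⁻³ / 4.92893×10⁻⁵ = 22.926 K
T = 29.6 + 22.926 = 52.526 °C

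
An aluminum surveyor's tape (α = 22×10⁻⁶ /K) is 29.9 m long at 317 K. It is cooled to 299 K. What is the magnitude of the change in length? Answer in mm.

|ΔT| = |299 − 317| = 18 K
ΔL = αL₀ΔT = (22×10⁻⁶)(29.9)(18) = 1.18×10⁻² m

ΔL = 11.8 mm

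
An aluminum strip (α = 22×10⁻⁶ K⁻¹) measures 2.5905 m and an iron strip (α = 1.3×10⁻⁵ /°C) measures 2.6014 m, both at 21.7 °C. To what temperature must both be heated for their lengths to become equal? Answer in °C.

T = 492.1 °C

L₁(1 + α₁ΔT) = L₂(1 + α₂ΔT) ⇒ ΔT = (L₂ − L₁)/(α₁L₁ − α₂L₂)
L₂ − L₁ = 2.6014 − 2.5905 = 1.09×10⁻² m
α₁L₁ − α₂L₂ = 22×10⁻⁶×2.5905 − 1.3×10⁻⁵×2.6014 = 2.31728×10⁻⁵ m/K
ΔT = 1.09×10⁻² / 2.31728×10⁻⁵ = 470.379 K
T = 21.7 + 470.379 = 492.079 °C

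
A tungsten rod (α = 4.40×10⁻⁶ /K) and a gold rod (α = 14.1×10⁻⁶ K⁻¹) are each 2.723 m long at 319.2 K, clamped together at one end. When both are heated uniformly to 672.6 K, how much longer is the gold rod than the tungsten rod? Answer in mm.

ΔT = 353.4 K
tungsten: ΔL = 4.40×10⁻⁶ × 2.723 m × 353.4 = 4.2342×10⁻³ m = 4.2342 mm
gold: ΔL = 14.1×10⁻⁶ × 2.723 m × 353.4 = 1.3569×10⁻² m = 13.569 mm
difference = 13.569 − 4.2342 = 9.3348 mm

9.33 mm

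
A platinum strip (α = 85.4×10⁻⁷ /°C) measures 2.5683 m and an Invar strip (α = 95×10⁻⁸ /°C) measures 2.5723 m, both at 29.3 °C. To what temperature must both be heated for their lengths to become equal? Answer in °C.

L₁(1 + α₁ΔT) = L₂(1 + α₂ΔT) ⇒ ΔT = (L₂ − L₁)/(α₁L₁ − α₂L₂)
L₂ − L₁ = 2.5723 − 2.5683 = 4.00×10⁻³ m
α₁L₁ − α₂L₂ = 85.4×10⁻⁷×2.5683 − 95×10⁻⁸×2.5723 = 1.9489597×10⁻⁵ m/K
ΔT = 4.00×10⁻³ / 1.9489597×10⁻⁵ = 205.238 K
T = 29.3 + 205.238 = 234.538 °C

T = 234.5 °C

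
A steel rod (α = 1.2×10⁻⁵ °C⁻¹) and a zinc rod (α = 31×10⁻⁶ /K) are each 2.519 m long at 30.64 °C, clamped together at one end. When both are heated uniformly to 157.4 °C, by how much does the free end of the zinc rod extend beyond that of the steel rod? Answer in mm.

ΔT = 126.76 K
steel: ΔL = 1.2×10⁻⁵ × 2.519 m × 126.76 = 3.8317×10⁻³ m = 3.8317 mm
zinc: ΔL = 31×10⁻⁶ × 2.519 m × 126.76 = 9.8986×10⁻³ m = 9.8986 mm
difference = 9.8986 − 3.8317 = 6.0669 mm

6.07 mm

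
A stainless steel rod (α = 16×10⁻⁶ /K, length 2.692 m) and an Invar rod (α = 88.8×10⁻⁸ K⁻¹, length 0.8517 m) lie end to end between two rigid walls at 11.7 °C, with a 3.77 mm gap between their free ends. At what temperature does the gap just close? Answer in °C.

T = 97.7 °C

Gap closes when ΔL₁ + ΔL₂ = 3.77 mm = 3.77×10⁻³ m
(α₁L₁ + α₂L₂)ΔT = g
α₁L₁ + α₂L₂ = 16×10⁻⁶×2.692 + 88.8×10⁻⁸×0.8517 = 4.38283096×10⁻⁵ m/K
ΔT = 3.77×10⁻³ / 4.38283096×10⁻⁵ = 86.017 K
T = 11.7 + 86.017 = 97.717 °C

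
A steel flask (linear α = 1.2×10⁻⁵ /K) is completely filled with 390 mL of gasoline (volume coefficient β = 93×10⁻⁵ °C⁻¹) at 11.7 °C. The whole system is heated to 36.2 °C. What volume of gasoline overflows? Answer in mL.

The flask also expands: β_container ≈ 3α = 3.6×10⁻⁵ /K
Net overflow = V₀(β_liq − 3α_cont)ΔT
β − 3α = 9.30×10⁻⁴ − 3.6×10⁻⁵ = 8.94×10⁻⁴ /K; ΔT = 24.5 K
ΔV = 390 × 8.94×10⁻⁴ × 24.5 = 8.54 mL

8.54 mL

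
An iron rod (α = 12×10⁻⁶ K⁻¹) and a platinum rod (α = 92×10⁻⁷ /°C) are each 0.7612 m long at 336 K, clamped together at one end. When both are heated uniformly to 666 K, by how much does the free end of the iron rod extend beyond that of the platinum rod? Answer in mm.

0.703 mm

ΔT = 330 K
iron: ΔL = 12×10⁻⁶ × 0.7612 m × 330 = 3.0144×10⁻³ m = 3.0144 mm
platinum: ΔL = 92×10⁻⁷ × 0.7612 m × 330 = 2.3110×10⁻³ m = 2.3110 mm
difference = 3.0144 − 2.3110 = 0.7034 mm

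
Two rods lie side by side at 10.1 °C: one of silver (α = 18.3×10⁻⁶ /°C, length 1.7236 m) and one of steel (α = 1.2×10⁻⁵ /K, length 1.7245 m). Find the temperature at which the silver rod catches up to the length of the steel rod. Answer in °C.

T = 93.07 °C

Equal length when α₁L₁ΔT − α₂L₂ΔT = L₂ − L₁ = 9.00×10⁻⁴ m
α₁L₁ = 3.154188×10⁻⁵, α₂L₂ = 2.0694×10⁻⁵ → Δ(αL) = 1.084788×10⁻⁵ m/K
ΔT = 9.00×10⁻⁴ / 1.084788×10⁻⁵ = 82.9655 K, so T = 10.1 + 82.9655 = 93.0655 °C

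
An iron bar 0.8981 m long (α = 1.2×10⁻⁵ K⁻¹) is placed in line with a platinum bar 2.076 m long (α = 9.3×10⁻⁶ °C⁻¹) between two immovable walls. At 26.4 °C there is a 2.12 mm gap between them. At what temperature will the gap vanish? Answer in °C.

α₁L₁ = 1.07772×10⁻⁵ m/K, α₂L₂ = 1.93068×10⁻⁵ m/K → total 3.0084×10⁻⁵ m/K
ΔT = g/(α₁L₁+α₂L₂) = 2.12×10⁻³ / 3.0084×10⁻⁵ = 70.469 K
T = 26.4 + 70.469 = 96.869 °C

T = 96.9 °C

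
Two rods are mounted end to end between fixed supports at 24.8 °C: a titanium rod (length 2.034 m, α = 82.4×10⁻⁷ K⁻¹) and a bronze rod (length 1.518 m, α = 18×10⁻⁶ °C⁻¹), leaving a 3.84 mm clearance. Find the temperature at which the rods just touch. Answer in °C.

α₁L₁ = 1.676016×10⁻⁵ m/K, α₂L₂ = 2.7324×10⁻⁵ m/K → total 4.408416×10⁻⁵ m/K
ΔT = g/(α₁L₁+α₂L₂) = 3.84×10⁻³ / 4.408416×10⁻⁵ = 87.11 K
T = 24.8 + 87.11 = 111.91 °C

T = 112 °C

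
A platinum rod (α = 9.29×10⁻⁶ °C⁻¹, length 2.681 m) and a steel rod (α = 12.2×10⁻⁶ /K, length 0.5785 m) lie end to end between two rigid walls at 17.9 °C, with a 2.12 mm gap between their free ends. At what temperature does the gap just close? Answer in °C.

T = 84.2 °C

Gap closes when ΔL₁ + ΔL₂ = 2.12 mm = 2.12×10⁻³ m
(α₁L₁ + α₂L₂)ΔT = g
α₁L₁ + α₂L₂ = 9.29×10⁻⁶×2.681 + 12.2×10⁻⁶×0.5785 = 3.196419×10⁻⁵ m/K
ΔT = 2.12×10⁻³ / 3.196419×10⁻⁵ = 66.324 K
T = 17.9 + 66.324 = 84.224 °C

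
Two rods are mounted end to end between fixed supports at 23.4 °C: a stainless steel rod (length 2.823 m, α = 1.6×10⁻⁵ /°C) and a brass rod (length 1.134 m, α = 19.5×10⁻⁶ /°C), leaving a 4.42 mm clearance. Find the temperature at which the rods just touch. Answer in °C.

T = 89.1 °C

α₁L₁ = 4.5168×10⁻⁵ m/K, α₂L₂ = 2.2113×10⁻⁵ m/K → total 6.7281×10⁻⁵ m/K
ΔT = g/(α₁L₁+α₂L₂) = 4.42×10⁻³ / 6.7281×10⁻⁵ = 65.695 K
T = 23.4 + 65.695 = 89.095 °C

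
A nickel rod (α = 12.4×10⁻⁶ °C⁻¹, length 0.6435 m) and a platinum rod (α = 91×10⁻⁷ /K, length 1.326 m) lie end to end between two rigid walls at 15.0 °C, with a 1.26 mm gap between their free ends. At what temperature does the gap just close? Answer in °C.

T = 77.9 °C

Gap closes when ΔL₁ + ΔL₂ = 1.26 mm = 1.26×10⁻³ m
(α₁L₁ + α₂L₂)ΔT = g
α₁L₁ + α₂L₂ = 12.4×10⁻⁶×0.6435 + 91×10⁻⁷×1.326 = 2.0046×10⁻⁵ m/K
ΔT = 1.26×10⁻³ / 2.0046×10⁻⁵ = 62.855 K
T = 15.0 + 62.855 = 77.855 °C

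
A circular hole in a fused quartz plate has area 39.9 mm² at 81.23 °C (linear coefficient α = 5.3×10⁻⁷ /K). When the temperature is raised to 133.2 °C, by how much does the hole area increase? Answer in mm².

Area coefficient ≈ 2α; |ΔT| = 51.97 K
ΔA = 2αA₀ΔT = 2(5.3×10⁻⁷)(39.9)(51.97) = 2.20×10⁻³ mm²

ΔA = 0.00220 mm²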